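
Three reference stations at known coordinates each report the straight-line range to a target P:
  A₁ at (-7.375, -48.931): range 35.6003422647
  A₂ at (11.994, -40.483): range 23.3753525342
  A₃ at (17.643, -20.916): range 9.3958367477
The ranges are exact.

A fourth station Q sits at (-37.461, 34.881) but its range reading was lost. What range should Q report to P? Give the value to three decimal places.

69.850

eq1: (x + 7.375)² + (y + 48.931)² = 35.6003422647²
eq2: (x − 11.994)² + (y + 40.483)² = 23.3753525342²
eq3: (x − 17.643)² + (y + 20.916)² = 9.3958367477²
eq3−eq2, eq3−eq1 (x²,y² cancel):
  -11.298·x − 39.134·y = 575.849462
  -50.036·x − 56.030·y = 520.776260
det = -11.298·-56.030 − -39.134·-50.036 = -1325.081884
x = (575.849462·-56.030 − -39.134·520.776260) / -1325.081884 = 8.969096
y = (-11.298·520.776260 − 575.849462·-50.036) / -1325.081884 = -17.304194
|P − Q| = √((8.969096 − -37.461)² + (-17.304194 − 34.881)²) = 69.850185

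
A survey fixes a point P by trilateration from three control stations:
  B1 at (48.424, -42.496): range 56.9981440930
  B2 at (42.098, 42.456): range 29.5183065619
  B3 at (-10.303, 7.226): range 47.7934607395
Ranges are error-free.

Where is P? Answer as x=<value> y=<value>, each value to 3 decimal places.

eq1: (x − 48.424)² + (y + 42.496)² = 56.9981440930²
eq2: (x − 42.098)² + (y − 42.456)² = 29.5183065619²
eq3: (x + 10.303)² + (y − 7.226)² = 47.7934607395²
eq3−eq2, eq3−eq1 (x²,y² cancel):
  104.802·x + 70.460·y = 4829.271122
  117.454·x − 99.444·y = 3027.853366
det = 104.802·-99.444 − 70.460·117.454 = -18697.738928
x = (4829.271122·-99.444 − 70.460·3027.853366) / -18697.738928 = 37.094570
y = (104.802·3027.853366 − 4829.271122·117.454) / -18697.738928 = 13.364831

x=37.095 y=13.365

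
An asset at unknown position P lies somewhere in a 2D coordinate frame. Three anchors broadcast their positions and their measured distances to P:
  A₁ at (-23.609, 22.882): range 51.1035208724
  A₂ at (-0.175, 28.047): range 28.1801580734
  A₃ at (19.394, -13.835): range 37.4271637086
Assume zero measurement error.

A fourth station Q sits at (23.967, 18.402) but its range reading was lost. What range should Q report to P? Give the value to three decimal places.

5.564

eq1: (x + 23.609)² + (y − 22.882)² = 51.1035208724²
eq2: (x + 0.175)² + (y − 28.047)² = 28.1801580734²
eq3: (x − 19.394)² + (y + 13.835)² = 37.4271637086²
eq2−eq1, eq2−eq3 (x²,y² cancel):
  -46.868·x − 10.330·y = -1523.142566
  39.138·x − 83.764·y = -825.801647
det = -46.868·-83.764 − -10.330·39.138 = 4330.146692
x = (-1523.142566·-83.764 − -10.330·-825.801647) / 4330.146692 = 27.494215
y = (-46.868·-825.801647 − -1523.142566·39.138) / 4330.146692 = 22.705103
|P − Q| = √((27.494215 − 23.967)² + (22.705103 − 18.402)²) = 5.563986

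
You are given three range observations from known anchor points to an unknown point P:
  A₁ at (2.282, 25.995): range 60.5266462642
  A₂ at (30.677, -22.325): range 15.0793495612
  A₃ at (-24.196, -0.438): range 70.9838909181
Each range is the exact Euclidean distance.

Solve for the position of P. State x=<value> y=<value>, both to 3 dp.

eq1: (x − 2.282)² + (y − 25.995)² = 60.5266462642²
eq2: (x − 30.677)² + (y + 22.325)² = 15.0793495612²
eq3: (x + 24.196)² + (y + 0.438)² = 70.9838909181²
eq1−eq3, eq1−eq2 (x²,y² cancel):
  -52.956·x − 52.866·y = -1470.547151
  56.790·x − 96.640·y = 4194.624530
det = -52.956·-96.640 − -52.866·56.790 = 8119.927980
x = (-1470.547151·-96.640 − -52.866·4194.624530) / 8119.927980 = 44.811567
y = (-52.956·4194.624530 − -1470.547151·56.790) / 8119.927980 = -17.071354

x=44.812 y=-17.071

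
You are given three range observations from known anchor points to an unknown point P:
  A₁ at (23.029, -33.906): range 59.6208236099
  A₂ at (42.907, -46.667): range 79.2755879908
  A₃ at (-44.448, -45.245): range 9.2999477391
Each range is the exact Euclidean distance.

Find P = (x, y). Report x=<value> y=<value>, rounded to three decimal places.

eq1: (x − 23.029)² + (y + 33.906)² = 59.6208236099²
eq2: (x − 42.907)² + (y + 46.667)² = 79.2755879908²
eq3: (x + 44.448)² + (y + 45.245)² = 9.2999477391²
eq1−eq3, eq1−eq2 (x²,y² cancel):
  -134.954·x − 22.678·y = 5810.936632
  39.756·x − 25.522·y = -391.108382
det = -134.954·-25.522 − -22.678·39.756 = 4345.882556
x = (5810.936632·-25.522 − -22.678·-391.108382) / 4345.882556 = -36.166712
y = (-134.954·-391.108382 − 5810.936632·39.756) / 4345.882556 = -41.013063

x=-36.167 y=-41.013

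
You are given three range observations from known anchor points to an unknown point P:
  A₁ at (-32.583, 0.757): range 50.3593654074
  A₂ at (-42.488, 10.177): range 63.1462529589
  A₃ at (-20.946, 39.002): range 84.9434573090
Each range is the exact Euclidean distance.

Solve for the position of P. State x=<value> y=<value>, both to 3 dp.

eq1: (x + 32.583)² + (y − 0.757)² = 50.3593654074²
eq2: (x + 42.488)² + (y − 10.177)² = 63.1462529589²
eq3: (x + 20.946)² + (y − 39.002)² = 84.9434573090²
eq2−eq1, eq2−eq3 (x²,y² cancel):
  19.810·x − 18.840·y = 604.807044
  43.084·x + 57.650·y = -3176.852230
det = 19.810·57.650 − -18.840·43.084 = 1953.749060
x = (604.807044·57.650 − -18.840·-3176.852230) / 1953.749060 = -12.788116
y = (19.810·-3176.852230 − 604.807044·43.084) / 1953.749060 = -45.548812

x=-12.788 y=-45.549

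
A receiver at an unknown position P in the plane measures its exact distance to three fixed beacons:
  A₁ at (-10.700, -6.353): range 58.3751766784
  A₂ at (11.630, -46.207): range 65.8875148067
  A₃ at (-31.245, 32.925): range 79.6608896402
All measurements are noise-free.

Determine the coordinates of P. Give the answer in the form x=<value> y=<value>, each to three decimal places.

x=45.192 y=10.492

eq1: (x + 10.700)² + (y + 6.353)² = 58.3751766784²
eq2: (x − 11.630)² + (y + 46.207)² = 65.8875148067²
eq3: (x + 31.245)² + (y − 32.925)² = 79.6608896402²
eq1−eq3, eq1−eq2 (x²,y² cancel):
  -41.090·x + 78.556·y = -1032.741045
  44.660·x − 79.708·y = 1181.989785
det = -41.090·-79.708 − 78.556·44.660 = -233.109240
x = (-1032.741045·-79.708 − 78.556·1181.989785) / -233.109240 = 45.191972
y = (-41.090·1181.989785 − -1032.741045·44.660) / -233.109240 = 10.491841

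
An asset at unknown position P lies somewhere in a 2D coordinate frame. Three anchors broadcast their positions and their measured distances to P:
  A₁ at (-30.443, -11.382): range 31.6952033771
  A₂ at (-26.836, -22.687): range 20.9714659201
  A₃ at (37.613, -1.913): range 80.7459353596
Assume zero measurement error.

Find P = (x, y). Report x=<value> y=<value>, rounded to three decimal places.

eq1: (x + 30.443)² + (y + 11.382)² = 31.6952033771²
eq2: (x + 26.836)² + (y + 22.687)² = 20.9714659201²
eq3: (x − 37.613)² + (y + 1.913)² = 80.7459353596²
eq1−eq3, eq1−eq2 (x²,y² cancel):
  136.112·x + 18.938·y = -5153.248995
  7.214·x − 22.610·y = 743.328226
det = 136.112·-22.610 − 18.938·7.214 = -3214.111052
x = (-5153.248995·-22.610 − 18.938·743.328226) / -3214.111052 = -31.871273
y = (136.112·743.328226 − -5153.248995·7.214) / -3214.111052 = -43.045006

x=-31.871 y=-43.045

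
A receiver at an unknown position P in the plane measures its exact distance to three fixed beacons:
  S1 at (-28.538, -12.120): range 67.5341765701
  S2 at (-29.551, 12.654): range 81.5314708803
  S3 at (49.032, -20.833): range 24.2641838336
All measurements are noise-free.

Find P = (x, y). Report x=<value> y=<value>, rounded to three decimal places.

x=33.287 y=-39.295

eq1: (x + 28.538)² + (y + 12.120)² = 67.5341765701²
eq2: (x + 29.551)² + (y − 12.654)² = 81.5314708803²
eq3: (x − 49.032)² + (y + 20.833)² = 24.2641838336²
eq3−eq2, eq3−eq1 (x²,y² cancel):
  -157.166·x + 66.974·y = -7863.395723
  -155.140·x + 17.426·y = -5848.953457
det = -157.166·17.426 − 66.974·-155.140 = 7651.571644
x = (-7863.395723·17.426 − 66.974·-5848.953457) / 7651.571644 = 33.287315
y = (-157.166·-5848.953457 − -7863.395723·-155.140) / 7651.571644 = -39.295273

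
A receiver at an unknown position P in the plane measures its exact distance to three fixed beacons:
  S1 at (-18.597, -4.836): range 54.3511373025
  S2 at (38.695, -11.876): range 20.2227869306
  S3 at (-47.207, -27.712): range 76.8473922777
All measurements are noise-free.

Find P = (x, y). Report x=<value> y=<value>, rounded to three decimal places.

eq1: (x + 18.597)² + (y + 4.836)² = 54.3511373025²
eq2: (x − 38.695)² + (y + 11.876)² = 20.2227869306²
eq3: (x + 47.207)² + (y + 27.712)² = 76.8473922777²
eq1−eq3, eq1−eq2 (x²,y² cancel):
  -57.220·x − 45.752·y = -324.255086
  114.584·x − 14.080·y = 3814.192111
det = -57.220·-14.080 − -45.752·114.584 = 6048.104768
x = (-324.255086·-14.080 − -45.752·3814.192111) / 6048.104768 = 29.608024
y = (-57.220·3814.192111 − -324.255086·114.584) / 6048.104768 = -29.942211

x=29.608 y=-29.942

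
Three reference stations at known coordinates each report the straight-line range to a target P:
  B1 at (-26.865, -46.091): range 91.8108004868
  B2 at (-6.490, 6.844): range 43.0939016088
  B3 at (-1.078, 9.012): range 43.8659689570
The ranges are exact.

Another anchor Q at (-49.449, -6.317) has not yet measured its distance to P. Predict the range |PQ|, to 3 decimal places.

eq1: (x + 26.865)² + (y + 46.091)² = 91.8108004868²
eq2: (x + 6.490)² + (y − 6.844)² = 43.0939016088²
eq3: (x + 1.078)² + (y − 9.012)² = 43.8659689570²
eq3−eq1, eq3−eq2 (x²,y² cancel):
  -51.574·x − 110.206·y = -3741.269575
  -10.824·x − 4.336·y = 73.721085
det = -51.574·-4.336 − -110.206·-10.824 = -969.244880
x = (-3741.269575·-4.336 − -110.206·73.721085) / -969.244880 = -25.119195
y = (-51.574·73.721085 − -3741.269575·-10.824) / -969.244880 = 45.703201
|P − Q| = √((-25.119195 − -49.449)² + (45.703201 − -6.317)²) = 57.428570

57.429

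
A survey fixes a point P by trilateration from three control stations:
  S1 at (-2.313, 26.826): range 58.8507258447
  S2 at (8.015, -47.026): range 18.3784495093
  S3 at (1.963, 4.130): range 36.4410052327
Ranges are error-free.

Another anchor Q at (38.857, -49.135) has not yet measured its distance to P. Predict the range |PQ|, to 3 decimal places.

44.851

eq1: (x + 2.313)² + (y − 26.826)² = 58.8507258447²
eq2: (x − 8.015)² + (y + 47.026)² = 18.3784495093²
eq3: (x − 1.963)² + (y − 4.130)² = 36.4410052327²
eq2−eq3, eq2−eq1 (x²,y² cancel):
  -12.104·x + 102.312·y = -3244.954088
  -20.656·x + 147.704·y = -4676.341182
det = -12.104·147.704 − 102.312·-20.656 = 325.547456
x = (-3244.954088·147.704 − 102.312·-4676.341182) / 325.547456 = -2.601401
y = (-12.104·-4676.341182 − -3244.954088·-20.656) / 325.547456 = -32.024019
|P − Q| = √((-2.601401 − 38.857)² + (-32.024019 − -49.135)²) = 44.850694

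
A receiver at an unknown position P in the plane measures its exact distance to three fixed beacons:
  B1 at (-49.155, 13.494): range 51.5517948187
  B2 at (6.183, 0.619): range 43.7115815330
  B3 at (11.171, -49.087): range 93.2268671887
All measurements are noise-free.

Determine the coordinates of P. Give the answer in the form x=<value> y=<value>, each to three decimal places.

eq1: (x + 49.155)² + (y − 13.494)² = 51.5517948187²
eq2: (x − 6.183)² + (y − 0.619)² = 43.7115815330²
eq3: (x − 11.171)² + (y + 49.087)² = 93.2268671887²
eq3−eq2, eq3−eq1 (x²,y² cancel):
  -9.976·x + 99.412·y = 4284.834246
  -120.652·x + 125.162·y = 6097.638468
det = -9.976·125.162 − 99.412·-120.652 = 10745.640512
x = (4284.834246·125.162 − 99.412·6097.638468) / 10745.640512 = -6.503103
y = (-9.976·6097.638468 − 4284.834246·-120.652) / 10745.640512 = 42.449194

x=-6.503 y=42.449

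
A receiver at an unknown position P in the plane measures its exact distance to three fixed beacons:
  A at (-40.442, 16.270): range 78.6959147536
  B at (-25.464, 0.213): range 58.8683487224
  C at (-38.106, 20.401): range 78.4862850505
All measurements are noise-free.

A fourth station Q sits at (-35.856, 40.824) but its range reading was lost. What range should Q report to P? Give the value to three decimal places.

eq1: (x + 40.442)² + (y − 16.270)² = 78.6959147536²
eq2: (x + 25.464)² + (y − 0.213)² = 58.8683487224²
eq3: (x + 38.106)² + (y − 20.401)² = 78.4862850505²
eq3−eq1, eq3−eq2 (x²,y² cancel):
  -4.672·x − 8.262·y = -0.949831
  25.284·x − 40.376·y = 1474.807088
det = -4.672·-40.376 − -8.262·25.284 = 397.533080
x = (-0.949831·-40.376 − -8.262·1474.807088) / 397.533080 = 30.747646
y = (-4.672·1474.807088 − -0.949831·25.284) / 397.533080 = -17.272231
|P − Q| = √((30.747646 − -35.856)² + (-17.272231 − 40.824)²) = 88.381094

88.381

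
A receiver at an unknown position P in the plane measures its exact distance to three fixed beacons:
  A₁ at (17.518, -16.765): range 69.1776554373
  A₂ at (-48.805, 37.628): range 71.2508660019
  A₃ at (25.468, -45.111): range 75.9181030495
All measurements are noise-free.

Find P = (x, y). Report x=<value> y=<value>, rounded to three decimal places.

eq1: (x − 17.518)² + (y + 16.765)² = 69.1776554373²
eq2: (x + 48.805)² + (y − 37.628)² = 71.2508660019²
eq3: (x − 25.468)² + (y + 45.111)² = 75.9181030495²
eq2−eq3, eq2−eq1 (x²,y² cancel):
  148.546·x − 165.478·y = -1801.045529
  132.646·x − 108.786·y = -2918.710966
det = 148.546·-108.786 − -165.478·132.646 = 5790.269632
x = (-1801.045529·-108.786 − -165.478·-2918.710966) / 5790.269632 = -49.575224
y = (148.546·-2918.710966 − -1801.045529·132.646) / 5790.269632 = -33.618703

x=-49.575 y=-33.619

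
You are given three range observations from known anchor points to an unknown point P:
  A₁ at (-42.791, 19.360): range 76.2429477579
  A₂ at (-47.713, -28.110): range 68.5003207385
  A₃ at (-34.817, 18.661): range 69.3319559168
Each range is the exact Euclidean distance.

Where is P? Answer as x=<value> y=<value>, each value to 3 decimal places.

x=20.597 y=-23.007

eq1: (x + 42.791)² + (y − 19.360)² = 76.2429477579²
eq2: (x + 47.713)² + (y + 28.110)² = 68.5003207385²
eq3: (x + 34.817)² + (y − 18.661)² = 69.3319559168²
eq1−eq2, eq1−eq3 (x²,y² cancel):
  -9.844·x − 94.940·y = 1981.516330
  15.948·x − 1.398·y = 360.644101
det = -9.844·-1.398 − -94.940·15.948 = 1527.865032
x = (1981.516330·-1.398 − -94.940·360.644101) / 1527.865032 = 20.596971
y = (-9.844·360.644101 − 1981.516330·15.948) / 1527.865032 = -23.006877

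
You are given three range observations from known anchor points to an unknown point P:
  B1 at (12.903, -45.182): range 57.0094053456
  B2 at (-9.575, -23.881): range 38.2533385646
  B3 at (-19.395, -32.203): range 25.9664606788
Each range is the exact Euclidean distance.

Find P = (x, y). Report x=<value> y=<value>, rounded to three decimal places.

eq1: (x − 12.903)² + (y + 45.182)² = 57.0094053456²
eq2: (x + 9.575)² + (y + 23.881)² = 38.2533385646²
eq3: (x + 19.395)² + (y + 32.203)² = 25.9664606788²
eq2−eq1, eq2−eq3 (x²,y² cancel):
  44.956·x − 42.602·y = -240.836640
  -19.640·x − 16.644·y = 1540.277279
det = 44.956·-16.644 − -42.602·-19.640 = -1584.950944
x = (-240.836640·-16.644 − -42.602·1540.277279) / -1584.950944 = -43.930305
y = (44.956·1540.277279 − -240.836640·-19.640) / -1584.950944 = -40.704524

x=-43.930 y=-40.705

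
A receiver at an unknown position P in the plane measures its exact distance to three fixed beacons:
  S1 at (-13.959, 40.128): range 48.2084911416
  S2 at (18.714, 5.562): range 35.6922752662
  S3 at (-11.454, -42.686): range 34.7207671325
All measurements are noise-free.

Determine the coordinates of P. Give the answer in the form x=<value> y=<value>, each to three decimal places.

x=-14.269 y=-8.079

eq1: (x + 13.959)² + (y − 40.128)² = 48.2084911416²
eq2: (x − 18.714)² + (y − 5.562)² = 35.6922752662²
eq3: (x + 11.454)² + (y + 42.686)² = 34.7207671325²
eq1−eq3, eq1−eq2 (x²,y² cancel):
  5.010·x − 165.628·y = 1266.705595
  65.346·x − 69.132·y = -373.840321
det = 5.010·-69.132 − -165.628·65.346 = 10476.775968
x = (1266.705595·-69.132 − -165.628·-373.840321) / 10476.775968 = -14.268542
y = (5.010·-373.840321 − 1266.705595·65.346) / 10476.775968 = -8.079497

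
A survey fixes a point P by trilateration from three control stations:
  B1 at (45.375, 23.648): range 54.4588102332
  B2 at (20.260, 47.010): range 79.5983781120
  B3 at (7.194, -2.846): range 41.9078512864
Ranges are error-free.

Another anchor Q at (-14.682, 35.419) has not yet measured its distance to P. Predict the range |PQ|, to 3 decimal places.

84.791

eq1: (x − 45.375)² + (y − 23.648)² = 54.4588102332²
eq2: (x − 20.260)² + (y − 47.010)² = 79.5983781120²
eq3: (x − 7.194)² + (y + 2.846)² = 41.9078512864²
eq2−eq3, eq2−eq1 (x²,y² cancel):
  -26.132·x − 99.712·y = 2019.079451
  50.230·x − 46.724·y = 3367.850615
det = -26.132·-46.724 − -99.712·50.230 = 6229.525328
x = (2019.079451·-46.724 − -99.712·3367.850615) / 6229.525328 = 38.763090
y = (-26.132·3367.850615 − 2019.079451·50.230) / 6229.525328 = -30.407940
|P − Q| = √((38.763090 − -14.682)² + (-30.407940 − 35.419)²) = 84.791295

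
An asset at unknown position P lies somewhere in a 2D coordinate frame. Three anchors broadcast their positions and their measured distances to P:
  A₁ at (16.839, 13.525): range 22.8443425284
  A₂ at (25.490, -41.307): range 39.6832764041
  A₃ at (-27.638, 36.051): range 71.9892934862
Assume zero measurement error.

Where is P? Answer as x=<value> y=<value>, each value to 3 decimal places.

eq1: (x − 16.839)² + (y − 13.525)² = 22.8443425284²
eq2: (x − 25.490)² + (y + 41.307)² = 39.6832764041²
eq3: (x + 27.638)² + (y − 36.051)² = 71.9892934862²
eq2−eq3, eq2−eq1 (x²,y² cancel):
  -106.256·x + 154.716·y = -3900.170654
  -17.302·x + 109.664·y = -836.632362
det = -106.256·109.664 − 154.716·-17.302 = -8975.561752
x = (-3900.170654·109.664 − 154.716·-836.632362) / -8975.561752 = 33.231112
y = (-106.256·-836.632362 − -3900.170654·-17.302) / -8975.561752 = -2.386085

x=33.231 y=-2.386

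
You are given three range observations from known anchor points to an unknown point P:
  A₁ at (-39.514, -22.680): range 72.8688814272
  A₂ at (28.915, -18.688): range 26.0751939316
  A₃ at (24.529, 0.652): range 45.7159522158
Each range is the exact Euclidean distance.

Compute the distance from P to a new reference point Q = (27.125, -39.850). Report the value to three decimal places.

5.642

eq1: (x + 39.514)² + (y + 22.680)² = 72.8688814272²
eq2: (x − 28.915)² + (y + 18.688)² = 26.0751939316²
eq3: (x − 24.529)² + (y − 0.652)² = 45.7159522158²
eq2−eq1, eq2−eq3 (x²,y² cancel):
  -136.858·x − 7.984·y = -3739.538115
  -8.772·x + 38.680·y = -1993.254172
det = -136.858·38.680 − -7.984·-8.772 = -5363.703088
x = (-3739.538115·38.680 − -7.984·-1993.254172) / -5363.703088 = 29.934445
y = (-136.858·-1993.254172 − -3739.538115·-8.772) / -5363.703088 = -44.743258
|P − Q| = √((29.934445 − 27.125)² + (-44.743258 − -39.850)²) = 5.642425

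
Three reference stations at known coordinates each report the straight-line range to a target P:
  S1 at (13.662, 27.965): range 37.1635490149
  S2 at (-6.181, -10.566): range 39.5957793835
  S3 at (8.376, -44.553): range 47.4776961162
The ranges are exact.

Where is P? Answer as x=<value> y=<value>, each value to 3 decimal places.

eq1: (x − 13.662)² + (y − 27.965)² = 37.1635490149²
eq2: (x + 6.181)² + (y + 10.566)² = 39.5957793835²
eq3: (x − 8.376)² + (y + 44.553)² = 47.4776961162²
eq1−eq2, eq1−eq3 (x²,y² cancel):
  -39.686·x − 77.062·y = -1005.542722
  -10.572·x − 145.036·y = 213.433463
det = -39.686·-145.036 − -77.062·-10.572 = 4941.199232
x = (-1005.542722·-145.036 − -77.062·213.433463) / 4941.199232 = 32.843748
y = (-39.686·213.433463 − -1005.542722·-10.572) / 4941.199232 = -3.865644

x=32.844 y=-3.866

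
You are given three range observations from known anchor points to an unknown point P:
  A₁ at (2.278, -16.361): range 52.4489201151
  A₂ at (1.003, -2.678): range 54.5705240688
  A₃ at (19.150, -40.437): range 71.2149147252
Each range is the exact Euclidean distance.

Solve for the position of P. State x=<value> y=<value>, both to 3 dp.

eq1: (x − 2.278)² + (y + 16.361)² = 52.4489201151²
eq2: (x − 1.003)² + (y + 2.678)² = 54.5705240688²
eq3: (x − 19.150)² + (y + 40.437)² = 71.2149147252²
eq3−eq2, eq3−eq1 (x²,y² cancel):
  -36.294·x + 75.518·y = 99.926206
  -33.744·x + 48.152·y = 591.672994
det = -36.294·48.152 − 75.518·-33.744 = 800.650704
x = (99.926206·48.152 − 75.518·591.672994) / 800.650704 = -49.797389
y = (-36.294·591.672994 − 99.926206·-33.744) / 800.650704 = -22.609447

x=-49.797 y=-22.609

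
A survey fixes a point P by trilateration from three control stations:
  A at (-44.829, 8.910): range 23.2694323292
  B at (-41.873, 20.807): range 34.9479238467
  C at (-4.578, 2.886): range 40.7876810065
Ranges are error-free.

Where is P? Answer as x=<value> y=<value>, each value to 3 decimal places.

x=-41.642 y=-14.140

eq1: (x + 44.829)² + (y − 8.910)² = 23.2694323292²
eq2: (x + 41.873)² + (y − 20.807)² = 34.9479238467²
eq3: (x + 4.578)² + (y − 2.886)² = 40.7876810065²
eq2−eq3, eq2−eq1 (x²,y² cancel):
  74.590·x − 35.842·y = -2599.269839
  -5.912·x − 23.794·y = 582.638863
det = 74.590·-23.794 − -35.842·-5.912 = -1986.692364
x = (-2599.269839·-23.794 − -35.842·582.638863) / -1986.692364 = -41.642063
y = (74.590·582.638863 − -2599.269839·-5.912) / -1986.692364 = -14.140161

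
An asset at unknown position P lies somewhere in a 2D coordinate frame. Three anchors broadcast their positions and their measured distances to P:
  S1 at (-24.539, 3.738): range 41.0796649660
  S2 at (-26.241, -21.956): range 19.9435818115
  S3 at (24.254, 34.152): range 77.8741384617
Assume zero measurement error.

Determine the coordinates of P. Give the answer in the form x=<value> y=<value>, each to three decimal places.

x=-11.279 y=-35.143

eq1: (x + 24.539)² + (y − 3.738)² = 41.0796649660²
eq2: (x + 26.241)² + (y + 21.956)² = 19.9435818115²
eq3: (x − 24.254)² + (y − 34.152)² = 77.8741384617²
eq1−eq3, eq1−eq2 (x²,y² cancel):
  97.586·x + 60.828·y = -3238.362112
  -3.404·x − 51.388·y = 1844.313270
det = 97.586·-51.388 − 60.828·-3.404 = -4807.690856
x = (-3238.362112·-51.388 − 60.828·1844.313270) / -4807.690856 = -11.279233
y = (97.586·1844.313270 − -3238.362112·-3.404) / -4807.690856 = -35.142811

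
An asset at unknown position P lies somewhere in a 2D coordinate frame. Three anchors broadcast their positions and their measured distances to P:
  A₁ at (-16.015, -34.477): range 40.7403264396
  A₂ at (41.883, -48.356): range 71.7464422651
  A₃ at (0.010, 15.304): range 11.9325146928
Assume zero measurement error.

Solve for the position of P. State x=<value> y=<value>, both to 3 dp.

eq1: (x + 16.015)² + (y + 34.477)² = 40.7403264396²
eq2: (x − 41.883)² + (y + 48.356)² = 71.7464422651²
eq3: (x − 0.010)² + (y − 15.304)² = 11.9325146928²
eq2−eq1, eq2−eq3 (x²,y² cancel):
  -115.796·x + 27.758·y = 840.433108
  -83.746·x + 127.320·y = 1146.891162
det = -115.796·127.320 − 27.758·-83.746 = -12418.525252
x = (840.433108·127.320 − 27.758·1146.891162) / -12418.525252 = -6.052936
y = (-115.796·1146.891162 − 840.433108·-83.746) / -12418.525252 = 5.026563

x=-6.053 y=5.027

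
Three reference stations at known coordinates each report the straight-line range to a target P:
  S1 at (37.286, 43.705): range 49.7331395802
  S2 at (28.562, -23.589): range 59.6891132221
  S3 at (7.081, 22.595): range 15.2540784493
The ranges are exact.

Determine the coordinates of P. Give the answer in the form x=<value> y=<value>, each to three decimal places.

x=-8.148 y=23.477

eq1: (x − 37.286)² + (y − 43.705)² = 49.7331395802²
eq2: (x − 28.562)² + (y + 23.589)² = 59.6891132221²
eq3: (x − 7.081)² + (y − 22.595)² = 15.2540784493²
eq1−eq3, eq1−eq2 (x²,y² cancel):
  -60.410·x − 42.220·y = -498.999972
  -17.448·x − 134.588·y = -3017.549121
det = -60.410·-134.588 − -42.220·-17.448 = 7393.806520
x = (-498.999972·-134.588 − -42.220·-3017.549121) / 7393.806520 = -8.147565
y = (-60.410·-3017.549121 − -498.999972·-17.448) / 7393.806520 = 23.476891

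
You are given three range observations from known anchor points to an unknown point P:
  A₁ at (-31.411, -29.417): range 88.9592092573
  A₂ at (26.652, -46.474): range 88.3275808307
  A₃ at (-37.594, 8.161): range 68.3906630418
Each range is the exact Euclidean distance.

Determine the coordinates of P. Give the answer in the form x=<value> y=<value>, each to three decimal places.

eq1: (x + 31.411)² + (y + 29.417)² = 88.9592092573²
eq2: (x − 26.652)² + (y + 46.474)² = 88.3275808307²
eq3: (x + 37.594)² + (y − 8.161)² = 68.3906630418²
eq2−eq3, eq2−eq1 (x²,y² cancel):
  -128.492·x + 109.270·y = 1734.227721
  -116.126·x + 34.114·y = -1130.130346
det = -128.492·34.114 − 109.270·-116.126 = 8305.711932
x = (1734.227721·34.114 − 109.270·-1130.130346) / 8305.711932 = 21.990985
y = (-128.492·-1130.130346 − 1734.227721·-116.126) / 8305.711932 = 41.730515

x=21.991 y=41.731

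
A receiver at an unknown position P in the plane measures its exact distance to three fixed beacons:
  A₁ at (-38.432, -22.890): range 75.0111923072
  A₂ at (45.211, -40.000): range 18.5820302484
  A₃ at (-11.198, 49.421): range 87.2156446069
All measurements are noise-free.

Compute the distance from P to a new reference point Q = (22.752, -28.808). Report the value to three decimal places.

eq1: (x + 38.432)² + (y + 22.890)² = 75.0111923072²
eq2: (x − 45.211)² + (y + 40.000)² = 18.5820302484²
eq3: (x + 11.198)² + (y − 49.421)² = 87.2156446069²
eq3−eq2, eq3−eq1 (x²,y² cancel):
  112.818·x − 178.842·y = 8337.480892
  -54.468·x − 144.622·y = 1413.029972
det = 112.818·-144.622 − -178.842·-54.468 = -26057.130852
x = (8337.480892·-144.622 − -178.842·1413.029972) / -26057.130852 = 36.576324
y = (112.818·1413.029972 − 8337.480892·-54.468) / -26057.130852 = -23.545997
|P − Q| = √((36.576324 − 22.752)² + (-23.545997 − -28.808)²) = 14.791910

14.792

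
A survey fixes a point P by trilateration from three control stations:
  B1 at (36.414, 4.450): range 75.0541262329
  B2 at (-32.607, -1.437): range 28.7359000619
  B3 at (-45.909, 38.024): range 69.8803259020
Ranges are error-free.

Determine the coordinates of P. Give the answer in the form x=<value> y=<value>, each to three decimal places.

eq1: (x − 36.414)² + (y − 4.450)² = 75.0541262329²
eq2: (x + 32.607)² + (y + 1.437)² = 28.7359000619²
eq3: (x + 45.909)² + (y − 38.024)² = 69.8803259020²
eq2−eq3, eq2−eq1 (x²,y² cancel):
  -26.604·x + 78.922·y = -1569.328557
  138.042·x + 11.774·y = -4526.869434
det = -26.604·11.774 − 78.922·138.042 = -11207.786220
x = (-1569.328557·11.774 − 78.922·-4526.869434) / -11207.786220 = -30.228299
y = (-26.604·-4526.869434 − -1569.328557·138.042) / -11207.786220 = -30.074279

x=-30.228 y=-30.074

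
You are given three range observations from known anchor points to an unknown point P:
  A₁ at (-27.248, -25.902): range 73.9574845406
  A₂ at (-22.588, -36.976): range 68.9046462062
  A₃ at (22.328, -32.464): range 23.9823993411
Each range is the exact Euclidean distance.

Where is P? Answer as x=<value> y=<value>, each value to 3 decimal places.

x=46.256 y=-34.081

eq1: (x + 27.248)² + (y + 25.902)² = 73.9574845406²
eq2: (x + 22.588)² + (y + 36.976)² = 68.9046462062²
eq3: (x − 22.328)² + (y + 32.464)² = 23.9823993411²
eq2−eq3, eq2−eq1 (x²,y² cancel):
  89.832·x + 9.024·y = 3847.703351
  -9.320·x + 22.148·y = -1185.934463
det = 89.832·22.148 − 9.024·-9.320 = 2073.702816
x = (3847.703351·22.148 − 9.024·-1185.934463) / 2073.702816 = 46.255811
y = (89.832·-1185.934463 − 3847.703351·-9.320) / 2073.702816 = -34.081195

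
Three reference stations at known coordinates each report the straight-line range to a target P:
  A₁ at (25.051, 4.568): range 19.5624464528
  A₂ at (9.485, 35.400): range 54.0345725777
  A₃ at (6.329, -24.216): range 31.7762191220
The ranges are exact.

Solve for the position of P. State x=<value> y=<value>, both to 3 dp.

eq1: (x − 25.051)² + (y − 4.568)² = 19.5624464528²
eq2: (x − 9.485)² + (y − 35.400)² = 54.0345725777²
eq3: (x − 6.329)² + (y + 24.216)² = 31.7762191220²
eq3−eq2, eq3−eq1 (x²,y² cancel):
  6.312·x + 119.232·y = -1193.352604
  37.444·x + 57.568·y = 648.987118
det = 6.312·57.568 − 119.232·37.444 = -4101.153792
x = (-1193.352604·57.568 − 119.232·648.987118) / -4101.153792 = 35.618990
y = (6.312·648.987118 − -1193.352604·37.444) / -4101.153792 = -11.894287

x=35.619 y=-11.894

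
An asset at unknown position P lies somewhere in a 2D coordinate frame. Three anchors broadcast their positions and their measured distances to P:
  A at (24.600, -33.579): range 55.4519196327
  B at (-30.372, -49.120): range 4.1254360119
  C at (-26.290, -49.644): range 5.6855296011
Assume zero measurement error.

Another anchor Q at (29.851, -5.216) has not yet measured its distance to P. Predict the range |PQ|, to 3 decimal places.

eq1: (x − 24.600)² + (y + 33.579)² = 55.4519196327²
eq2: (x + 30.372)² + (y + 49.120)² = 4.1254360119²
eq3: (x + 26.290)² + (y + 49.644)² = 5.6855296011²
eq3−eq1, eq3−eq2 (x²,y² cancel):
  101.780·x + 32.130·y = -4465.571739
  -8.164·x + 1.048·y = 194.847973
det = 101.780·1.048 − 32.130·-8.164 = 368.974760
x = (-4465.571739·1.048 − 32.130·194.847973) / 368.974760 = -29.650767
y = (101.780·194.847973 − -4465.571739·-8.164) / 368.974760 = -45.058098
|P − Q| = √((-29.650767 − 29.851)² + (-45.058098 − -5.216)²) = 71.609029

71.609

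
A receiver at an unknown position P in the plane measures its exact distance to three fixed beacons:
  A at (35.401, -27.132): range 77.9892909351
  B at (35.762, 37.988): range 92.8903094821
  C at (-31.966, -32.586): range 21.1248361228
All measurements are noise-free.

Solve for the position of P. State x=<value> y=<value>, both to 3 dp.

eq1: (x − 35.401)² + (y + 27.132)² = 77.9892909351²
eq2: (x − 35.762)² + (y − 37.988)² = 92.8903094821²
eq3: (x + 31.966)² + (y + 32.586)² = 21.1248361228²
eq1−eq2, eq1−eq3 (x²,y² cancel):
  0.722·x + 130.240·y = -1813.647532
  -134.734·x − 10.908·y = 5730.367126
det = 0.722·-10.908 − 130.240·-134.734 = 17539.880584
x = (-1813.647532·-10.908 − 130.240·5730.367126) / 17539.880584 = -41.422160
y = (0.722·5730.367126 − -1813.647532·-134.734) / 17539.880584 = -13.695798

x=-41.422 y=-13.696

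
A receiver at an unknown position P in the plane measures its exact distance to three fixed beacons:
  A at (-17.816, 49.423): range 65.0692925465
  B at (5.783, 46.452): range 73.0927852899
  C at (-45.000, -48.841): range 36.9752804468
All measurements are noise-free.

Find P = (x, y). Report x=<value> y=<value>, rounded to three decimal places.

eq1: (x + 17.816)² + (y − 49.423)² = 65.0692925465²
eq2: (x − 5.783)² + (y − 46.452)² = 73.0927852899²
eq3: (x + 45.000)² + (y + 48.841)² = 36.9752804468²
eq2−eq1, eq2−eq3 (x²,y² cancel):
  -47.198·x + 5.942·y = 1677.353821
  -101.566·x − 190.586·y = 6194.595785
det = -47.198·-190.586 − 5.942·-101.566 = 9598.783200
x = (1677.353821·-190.586 − 5.942·6194.595785) / 9598.783200 = -37.138920
y = (-47.198·6194.595785 − 1677.353821·-101.566) / 9598.783200 = -12.711029

x=-37.139 y=-12.711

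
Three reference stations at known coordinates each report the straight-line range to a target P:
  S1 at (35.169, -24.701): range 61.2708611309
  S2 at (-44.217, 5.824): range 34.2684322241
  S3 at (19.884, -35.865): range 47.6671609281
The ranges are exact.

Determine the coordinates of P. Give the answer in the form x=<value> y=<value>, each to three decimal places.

eq1: (x − 35.169)² + (y + 24.701)² = 61.2708611309²
eq2: (x + 44.217)² + (y − 5.824)² = 34.2684322241²
eq3: (x − 19.884)² + (y + 35.865)² = 47.6671609281²
eq2−eq1, eq2−eq3 (x²,y² cancel):
  158.772·x − 61.050·y = -2721.857080
  128.202·x − 83.378·y = -1405.223168
det = 158.772·-83.378 − -61.050·128.202 = -5411.359716
x = (-2721.857080·-83.378 − -61.050·-1405.223168) / -5411.359716 = -26.084780
y = (158.772·-1405.223168 − -2721.857080·128.202) / -5411.359716 = -23.254309

x=-26.085 y=-23.254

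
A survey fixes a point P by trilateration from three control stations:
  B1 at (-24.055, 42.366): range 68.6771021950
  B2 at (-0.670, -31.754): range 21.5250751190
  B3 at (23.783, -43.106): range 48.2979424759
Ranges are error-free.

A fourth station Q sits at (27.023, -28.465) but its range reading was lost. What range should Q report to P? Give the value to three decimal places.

eq1: (x + 24.055)² + (y − 42.366)² = 68.6771021950²
eq2: (x + 0.670)² + (y + 31.754)² = 21.5250751190²
eq3: (x − 23.783)² + (y + 43.106)² = 48.2979424759²
eq1−eq2, eq1−eq3 (x²,y² cancel):
  46.770·x − 148.240·y = 2888.459942
  95.676·x − 170.944·y = 2434.090462
det = 46.770·-170.944 − -148.240·95.676 = 6187.959360
x = (2888.459942·-170.944 − -148.240·2434.090462) / 6187.959360 = -21.482902
y = (46.770·2434.090462 − 2888.459942·95.676) / 6187.959360 = -26.262920
|P − Q| = √((-21.482902 − 27.023)² + (-26.262920 − -28.465)²) = 48.555862

48.556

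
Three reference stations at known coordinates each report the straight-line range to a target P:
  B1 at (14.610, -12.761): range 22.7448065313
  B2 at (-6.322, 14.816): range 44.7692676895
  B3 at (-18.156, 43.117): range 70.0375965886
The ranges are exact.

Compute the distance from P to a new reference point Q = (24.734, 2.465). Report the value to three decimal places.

eq1: (x − 14.610)² + (y + 12.761)² = 22.7448065313²
eq2: (x + 6.322)² + (y − 14.816)² = 44.7692676895²
eq3: (x + 18.156)² + (y − 43.117)² = 70.0375965886²
eq1−eq3, eq1−eq2 (x²,y² cancel):
  -65.532·x + 111.756·y = -2575.517908
  -41.864·x + 55.154·y = -1603.774786
det = -65.532·55.154 − 111.756·-41.864 = 1064.201256
x = (-2575.517908·55.154 − 111.756·-1603.774786) / 1064.201256 = 34.938260
y = (-65.532·-1603.774786 − -2575.517908·-41.864) / 1064.201256 = -2.558644
|P − Q| = √((34.938260 − 24.734)² + (-2.558644 − 2.465)²) = 11.373826

11.374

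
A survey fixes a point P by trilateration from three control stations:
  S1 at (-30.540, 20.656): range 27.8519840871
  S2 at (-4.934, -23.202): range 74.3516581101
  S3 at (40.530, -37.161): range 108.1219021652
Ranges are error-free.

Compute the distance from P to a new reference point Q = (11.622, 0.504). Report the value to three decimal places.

60.644

eq1: (x + 30.540)² + (y − 20.656)² = 27.8519840871²
eq2: (x + 4.934)² + (y + 23.202)² = 74.3516581101²
eq3: (x − 40.530)² + (y + 37.161)² = 108.1219021652²
eq1−eq3, eq1−eq2 (x²,y² cancel):
  142.140·x − 115.634·y = -9250.353825
  51.212·x − 87.716·y = -5549.120822
det = 142.140·-87.716 − -115.634·51.212 = -6546.103832
x = (-9250.353825·-87.716 − -115.634·-5549.120822) / -6546.103832 = -25.929469
y = (142.140·-5549.120822 − -9250.353825·51.212) / -6546.103832 = 48.123727
|P − Q| = √((-25.929469 − 11.622)² + (48.123727 − 0.504)²) = 60.644466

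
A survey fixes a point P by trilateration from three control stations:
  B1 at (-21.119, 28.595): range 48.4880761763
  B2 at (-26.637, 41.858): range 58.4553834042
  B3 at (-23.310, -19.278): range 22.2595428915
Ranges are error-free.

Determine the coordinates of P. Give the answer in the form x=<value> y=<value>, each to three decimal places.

eq1: (x + 21.119)² + (y − 28.595)² = 48.4880761763²
eq2: (x + 26.637)² + (y − 41.858)² = 58.4553834042²
eq3: (x + 23.310)² + (y + 19.278)² = 22.2595428915²
eq2−eq3, eq2−eq1 (x²,y² cancel):
  6.654·x − 122.272·y = 1374.920050
  11.036·x − 26.526·y = -131.997429
det = 6.654·-26.526 − -122.272·11.036 = 1172.889788
x = (1374.920050·-26.526 − -122.272·-131.997429) / 1172.889788 = -44.855637
y = (6.654·-131.997429 − 1374.920050·11.036) / 1172.889788 = -13.685794

x=-44.856 y=-13.686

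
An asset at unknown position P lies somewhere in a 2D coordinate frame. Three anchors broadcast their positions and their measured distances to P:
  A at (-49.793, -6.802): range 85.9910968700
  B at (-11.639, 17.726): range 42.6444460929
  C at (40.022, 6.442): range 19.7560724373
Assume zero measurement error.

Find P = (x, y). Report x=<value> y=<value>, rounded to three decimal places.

eq1: (x + 49.793)² + (y + 6.802)² = 85.9910968700²
eq2: (x + 11.639)² + (y − 17.726)² = 42.6444460929²
eq3: (x − 40.022)² + (y − 6.442)² = 19.7560724373²
eq1−eq3, eq1−eq2 (x²,y² cancel):
  179.630·x + 26.488·y = 6121.816138
  76.308·x + 49.056·y = 3499.987302
det = 179.630·49.056 − 26.488·76.308 = 6790.682976
x = (6121.816138·49.056 − 26.488·3499.987302) / 6790.682976 = 30.571910
y = (179.630·3499.987302 − 6121.816138·76.308) / 6790.682976 = 23.791300

x=30.572 y=23.791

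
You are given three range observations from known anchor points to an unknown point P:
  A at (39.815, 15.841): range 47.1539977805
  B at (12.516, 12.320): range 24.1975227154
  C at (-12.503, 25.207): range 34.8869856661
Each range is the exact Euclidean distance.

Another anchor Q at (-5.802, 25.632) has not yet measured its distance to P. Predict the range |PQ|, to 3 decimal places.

33.709

eq1: (x − 39.815)² + (y − 15.841)² = 47.1539977805²
eq2: (x − 12.516)² + (y − 12.320)² = 24.1975227154²
eq3: (x + 12.503)² + (y − 25.207)² = 34.8869856661²
eq1−eq2, eq1−eq3 (x²,y² cancel):
  -54.598·x − 7.042·y = 110.240551
  -104.636·x + 18.732·y = -38.055910
det = -54.598·18.732 − -7.042·-104.636 = -1759.576448
x = (110.240551·18.732 − -7.042·-38.055910) / -1759.576448 = -1.021289
y = (-54.598·-38.055910 − 110.240551·-104.636) / -1759.576448 = -7.736468
|P − Q| = √((-1.021289 − -5.802)² + (-7.736468 − 25.632)²) = 33.709195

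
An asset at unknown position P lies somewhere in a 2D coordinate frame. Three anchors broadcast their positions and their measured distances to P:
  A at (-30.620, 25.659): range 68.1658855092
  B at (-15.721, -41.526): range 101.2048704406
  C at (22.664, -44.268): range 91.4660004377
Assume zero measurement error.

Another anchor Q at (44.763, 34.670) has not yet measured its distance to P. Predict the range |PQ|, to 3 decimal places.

eq1: (x + 30.620)² + (y − 25.659)² = 68.1658855092²
eq2: (x + 15.721)² + (y + 41.526)² = 101.2048704406²
eq3: (x − 22.664)² + (y + 44.268)² = 91.4660004377²
eq3−eq1, eq3−eq2 (x²,y² cancel):
  -106.568·x + 139.854·y = 2842.097250
  -76.770·x + 5.484·y = -2378.150768
det = -106.568·5.484 − 139.854·-76.770 = 10152.172668
x = (2842.097250·5.484 − 139.854·-2378.150768) / 10152.172668 = 34.296103
y = (-106.568·-2378.150768 − 2842.097250·-76.770) / 10152.172668 = 46.455334
|P − Q| = √((34.296103 − 44.763)² + (46.455334 − 34.670)²) = 15.762298

15.762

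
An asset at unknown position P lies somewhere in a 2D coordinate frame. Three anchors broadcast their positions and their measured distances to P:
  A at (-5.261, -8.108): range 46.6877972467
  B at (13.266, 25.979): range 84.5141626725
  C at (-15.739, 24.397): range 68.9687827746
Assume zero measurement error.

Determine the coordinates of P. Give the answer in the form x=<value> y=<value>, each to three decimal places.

eq1: (x + 5.261)² + (y + 8.108)² = 46.6877972467²
eq2: (x − 13.266)² + (y − 25.979)² = 84.5141626725²
eq3: (x + 15.739)² + (y − 24.397)² = 68.9687827746²
eq1−eq3, eq1−eq2 (x²,y² cancel):
  -20.956·x + 65.010·y = -1827.430641
  37.054·x + 68.174·y = -4205.415868
det = -20.956·68.174 − 65.010·37.054 = -3837.534884
x = (-1827.430641·68.174 − 65.010·-4205.415868) / -3837.534884 = -38.777714
y = (-20.956·-4205.415868 − -1827.430641·37.054) / -3837.534884 = -40.610005

x=-38.778 y=-40.610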